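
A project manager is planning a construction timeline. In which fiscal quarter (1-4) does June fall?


Month: June (month 6)
Q1: January-March (months 1-3)
Q2: April-June (months 4-6)
Q3: July-September (months 7-9)
Q4: October-December (months 10-12)
Month 6 falls in Q2

2


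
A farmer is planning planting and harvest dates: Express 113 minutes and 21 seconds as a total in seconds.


Minutes: 113
Seconds: 21
Convert minutes to seconds: 113 x 60 = 6780
Add remaining seconds: 6780 + 21 = 6801

6801


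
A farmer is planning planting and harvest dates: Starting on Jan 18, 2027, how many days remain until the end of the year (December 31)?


Start: January 18, 2027
End: December 31, 2027
Days left in January: 13
February: 28
March: 31
April: 30
May: 31
... plus remaining months
Sum of remaining months: 334
Total: 13 + 334 = 347

347


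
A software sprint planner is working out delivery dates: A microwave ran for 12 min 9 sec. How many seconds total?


Minutes: 12
Extra seconds: 9
Seconds per minute: 60
Minutes to seconds: 12 x 60 = 720
Total: 720 + 9 = 729

729


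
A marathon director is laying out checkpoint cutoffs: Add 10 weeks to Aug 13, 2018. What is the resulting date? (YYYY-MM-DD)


Start: 2018-08-13
Weeks to add: 10
Convert to days: 10 x 7 = 70 days
Add 70 days to 2018-08-13
Result: 2018-10-22

2018-10-22


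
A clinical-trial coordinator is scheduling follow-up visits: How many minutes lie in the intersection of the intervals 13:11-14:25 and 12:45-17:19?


Interval A: [791, 865] minutes from midnight
Interval B: [765, 1039] minutes from midnight
Overlap start = max(791, 765) = 791
Overlap end = min(865, 1039) = 865
Overlap = 865 - 791 = 74 minutes

74


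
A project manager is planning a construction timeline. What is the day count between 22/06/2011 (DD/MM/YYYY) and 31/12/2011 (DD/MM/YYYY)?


Start date: 2011-06-22
End date: 2011-12-31
Jun 2011: +9 days
Jul 2011: +31 days
Aug 2011: +31 days
... (4 more months)
Total: 192 days

192


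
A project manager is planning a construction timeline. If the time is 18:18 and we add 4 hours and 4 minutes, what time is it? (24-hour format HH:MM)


Start time: 18:18
Adding: 4 hours 4 minutes
Minutes: 18 + 4 = 22
Hours: 18 + 4 + 0 = 22
Result: 22:22

22:22


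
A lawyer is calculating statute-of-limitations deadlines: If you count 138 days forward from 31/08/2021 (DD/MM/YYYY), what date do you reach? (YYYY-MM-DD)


Start: 2021-08-31
Adding 138 days
Days remaining in August: 0
After August: 138 days still to add
September 2021: 30 days, 108 remaining
October 2021: 31 days, 77 remaining
November 2021: 30 days, 47 remaining
December 2021: 31 days, 16 remaining
Result: 2022-01-16

2022-01-16


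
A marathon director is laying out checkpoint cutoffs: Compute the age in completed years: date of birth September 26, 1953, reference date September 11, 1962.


Birth: 1953-09-26
Reference: 1962-09-11
Year difference: 1962 - 1953 = 9
Has birthday (09-26) occurred by 09-11? No
Birthday not yet reached this year -> subtract 1
Age in full years: 8

8


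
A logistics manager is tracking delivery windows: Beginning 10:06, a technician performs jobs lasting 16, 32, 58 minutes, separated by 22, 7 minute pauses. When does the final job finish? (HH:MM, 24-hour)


Start: 10:06 = 606 min from midnight
  after task 1 (16 min): 10:22
  after break (22 min): 10:44
  after task 2 (32 min): 11:16
  after break (7 min): 11:23
  after task 3 (58 min): 12:21
Total elapsed: 135 minutes
End time: 12:21

12:21


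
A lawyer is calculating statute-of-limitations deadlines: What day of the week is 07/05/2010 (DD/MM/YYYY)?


Date: 2010-05-07
January 1, 2010 is a Friday
Day of year: 127
Offset from Jan 1: 126 days
126 mod 7 = 0
Result: Friday

Friday


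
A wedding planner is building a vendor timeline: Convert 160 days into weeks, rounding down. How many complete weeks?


Total days: 160
Days per week: 7
Division: 160 / 7 = 22 remainder 6
Complete weeks: 22
Remaining days: 6

22


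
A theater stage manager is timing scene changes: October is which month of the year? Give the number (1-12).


Calendar month order:
9. September
10. October <--
11. November
October is month number 10

10


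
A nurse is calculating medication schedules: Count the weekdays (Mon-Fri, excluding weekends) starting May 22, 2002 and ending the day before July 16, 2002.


Start: 2002-05-22 (Wednesday)
End (exclusive): 2002-07-16 (Tuesday)
Total calendar days: 55
Full weeks: 55 // 7 = 7 -> 35 weekdays
Remaining 6 days starting on Wednesday:
  Wed(w), Thu(w), Fri(w), Sat(-), Sun(-), Mon(w) -> 4 weekdays
Total business days: 35 + 4 = 39

39


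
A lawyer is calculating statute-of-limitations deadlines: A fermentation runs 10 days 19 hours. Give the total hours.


Days: 10
Extra hours: 19
Hours per day: 24
Days to hours: 10 x 24 = 240
Total: 240 + 19 = 259

259


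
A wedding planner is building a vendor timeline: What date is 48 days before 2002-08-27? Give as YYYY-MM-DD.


Start: 2002-08-27
Subtracting 48 days
Days already passed in August: 27
After going back through August: 21 more days to subtract
July 2002 has 31 days, need 21
Result: 2002-07-10

2002-07-10


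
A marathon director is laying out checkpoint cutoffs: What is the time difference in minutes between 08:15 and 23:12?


Start time: 08:15 = 495 minutes from midnight
End time: 23:12 = 1392 minutes from midnight
Difference: 1392 - 495 = 897 minutes
That is 14 hours and 57 minutes

897


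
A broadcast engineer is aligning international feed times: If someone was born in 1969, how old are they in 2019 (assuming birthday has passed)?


Birth year: 1969
Current year: 2019
Age = current year - birth year
Age = 2019 - 1969 = 50

50


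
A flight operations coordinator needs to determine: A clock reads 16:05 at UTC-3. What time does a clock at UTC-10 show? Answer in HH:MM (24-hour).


Local time: 16:05 at UTC-3 (offset -3h)
Target zone: UTC-10 (offset -10h)
Difference: -10 - (-3) = -7 hours
Calculation: 16 + (-7) = 9
Result: 09:05

09:05


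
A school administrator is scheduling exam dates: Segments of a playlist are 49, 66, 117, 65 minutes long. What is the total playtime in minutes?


Durations: 49, 66, 117, 65
Running sum: 49
+ 66 = 115
+ 117 = 232
+ 65 = 297
Total duration: 297 minutes
That is 4 hours and 57 minutes

297


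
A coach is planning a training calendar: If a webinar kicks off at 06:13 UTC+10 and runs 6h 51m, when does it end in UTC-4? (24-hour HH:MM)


Start: 06:13 in UTC+10
Step 1 - add duration:
  minutes: 13 + 51 = 64 (carry 1h)
  hours: 6 + 6 + 1 = 13
  end in UTC+10: 13:04
Step 2 - convert UTC+10 -> UTC-4:
  offset difference: -4 - (10) = -14 hours
  13 + (-14) = -1 -> mod 24 = 23
Result: 23:04 in UTC-4

23:04


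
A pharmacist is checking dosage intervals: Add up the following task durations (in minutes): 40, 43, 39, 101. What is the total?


Durations: 40, 43, 39, 101
Running sum: 40
+ 43 = 83
+ 39 = 122
+ 101 = 223
Total duration: 223 minutes
That is 3 hours and 43 minutes

223


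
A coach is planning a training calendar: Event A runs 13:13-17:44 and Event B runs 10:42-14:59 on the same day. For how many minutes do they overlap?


Interval A: [793, 1064] minutes from midnight
Interval B: [642, 899] minutes from midnight
Overlap start = max(793, 642) = 793
Overlap end = min(1064, 899) = 899
Overlap = 899 - 793 = 106 minutes

106


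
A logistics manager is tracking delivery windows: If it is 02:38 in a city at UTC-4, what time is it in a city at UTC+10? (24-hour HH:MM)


Local time: 02:38 at UTC-4 (offset -4h)
Target zone: UTC+10 (offset 10h)
Difference: 10 - (-4) = 14 hours
Calculation: 2 + (14) = 16
Result: 16:38

16:38


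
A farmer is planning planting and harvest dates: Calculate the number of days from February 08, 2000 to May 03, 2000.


Start date: 2000-02-08
End date: 2000-05-03
Feb 2000: +22 days
Mar 2000: +31 days
Apr 2000: +30 days
May 2000: +2 days
Total: 85 days

85


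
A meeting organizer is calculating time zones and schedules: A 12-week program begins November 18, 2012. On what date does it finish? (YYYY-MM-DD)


Start: 2012-11-18
Weeks to add: 12
Convert to days: 12 x 7 = 84 days
Add 84 days to 2012-11-18
Result: 2013-02-10

2013-02-10


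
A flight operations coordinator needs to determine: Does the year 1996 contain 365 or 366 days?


Year: 1996
Check leap year rules:
Divisible by 4? Yes
Divisible by 100? No
1996 is a leap year
Days: 366

366


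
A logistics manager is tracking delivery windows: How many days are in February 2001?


Month: February
Year: 2001
2001 is not a leap year
February has 28 days
Total: 28 days

28


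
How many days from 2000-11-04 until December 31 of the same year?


Start: November 04, 2000
End: December 31, 2000
Days left in November: 26
December: 31
Sum of remaining months: 31
Total: 26 + 31 = 57

57


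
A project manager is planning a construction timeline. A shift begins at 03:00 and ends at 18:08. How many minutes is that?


Start time: 03:00 = 180 minutes from midnight
End time: 18:08 = 1088 minutes from midnight
Difference: 1088 - 180 = 908 minutes
That is 15 hours and 8 minutes

908


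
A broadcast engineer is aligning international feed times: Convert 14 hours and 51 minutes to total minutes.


Hours: 14
Extra minutes: 51
Minutes per hour: 60
Hours to minutes: 14 x 60 = 840
Total: 840 + 51 = 891

891


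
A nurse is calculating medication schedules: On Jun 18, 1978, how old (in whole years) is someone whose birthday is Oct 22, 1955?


Birth: 1955-10-22
Reference: 1978-06-18
Year difference: 1978 - 1955 = 23
Has birthday (10-22) occurred by 06-18? No
Birthday not yet reached this year -> subtract 1
Age in full years: 22

22


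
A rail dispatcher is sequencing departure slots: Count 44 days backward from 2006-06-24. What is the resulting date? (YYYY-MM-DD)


Start: 2006-06-24
Subtracting 44 days
Days already passed in June: 24
After going back through June: 20 more days to subtract
May 2006 has 31 days, need 20
Result: 2006-05-11

2006-05-11


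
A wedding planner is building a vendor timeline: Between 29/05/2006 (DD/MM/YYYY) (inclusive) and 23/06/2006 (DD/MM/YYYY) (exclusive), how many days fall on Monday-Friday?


Start: 2006-05-29 (Monday)
End (exclusive): 2006-06-23 (Friday)
Total calendar days: 25
Full weeks: 25 // 7 = 3 -> 15 weekdays
Remaining 4 days starting on Monday:
  Mon(w), Tue(w), Wed(w), Thu(w) -> 4 weekdays
Total business days: 15 + 4 = 19

19


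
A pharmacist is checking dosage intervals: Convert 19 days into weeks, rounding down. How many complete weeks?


Total days: 19
Days per week: 7
Division: 19 / 7 = 2 remainder 5
Complete weeks: 2
Remaining days: 5

2


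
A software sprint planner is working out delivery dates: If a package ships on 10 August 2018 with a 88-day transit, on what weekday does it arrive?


Start: 2018-08-10 (Friday)
Step 1 - find target date: add 88 days
  2018-08-10 + 88 days = 2018-11-06
Step 2 - day of week:
  88 mod 7 = 4
  Friday + 4 days -> Tuesday
Result: Tuesday (2018-11-06)

Tuesday


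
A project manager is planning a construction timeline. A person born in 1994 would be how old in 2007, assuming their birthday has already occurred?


Birth year: 1994
Current year: 2007
Age = current year - birth year
Age = 2007 - 1994 = 13

13


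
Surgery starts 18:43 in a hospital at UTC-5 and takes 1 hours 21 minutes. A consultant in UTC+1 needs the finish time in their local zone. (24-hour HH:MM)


Start: 18:43 in UTC-5
Step 1 - add duration:
  minutes: 43 + 21 = 64 (carry 1h)
  hours: 18 + 1 + 1 = 20
  end in UTC-5: 20:04
Step 2 - convert UTC-5 -> UTC+1:
  offset difference: 1 - (-5) = 6 hours
  20 + (6) = 26 -> mod 24 = 2
Result: 02:04 in UTC+1

02:04


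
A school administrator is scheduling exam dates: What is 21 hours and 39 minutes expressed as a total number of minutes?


Hours: 21
Minutes: 39
Convert hours to minutes: 21 x 60 = 1260
Add remaining minutes: 1260 + 39 = 1299

1299


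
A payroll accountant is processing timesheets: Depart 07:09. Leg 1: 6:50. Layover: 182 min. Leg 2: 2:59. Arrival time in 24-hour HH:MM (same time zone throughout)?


Depart: 07:09
Leg 1: +410 min -> 13:59
Layover: +182 min -> 17:01
Leg 2: +179 min -> 20:00
Total travel: 771 minutes = 12h 51m
Arrival: 20:00

20:00


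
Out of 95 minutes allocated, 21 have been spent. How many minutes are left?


Total budget: 95 minutes
Time used: 21 minutes
Remaining: 95 - 21 = 74 minutes
Percent used: 22.1%
Percent remaining: 77.9%

74


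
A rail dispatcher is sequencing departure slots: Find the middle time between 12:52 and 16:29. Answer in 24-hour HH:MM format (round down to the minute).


Start time: 12:52 = 772 minutes from midnight
End time: 16:29 = 989 minutes from midnight
Sum: 772 + 989 = 1761
Midpoint: 1761 / 2 = 880 minutes
Convert: 880 / 60 = 14 hours, 40 minutes
Result: 14:40

14:40


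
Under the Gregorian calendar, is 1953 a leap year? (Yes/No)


Year: 1953
Divisible by 4? 1953 / 4 = 488.25 -> No
Not divisible by 4, so NOT a leap year

No


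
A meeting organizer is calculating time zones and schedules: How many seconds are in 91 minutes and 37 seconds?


Minutes: 91
Extra seconds: 37
Seconds per minute: 60
Minutes to seconds: 91 x 60 = 5460
Total: 5460 + 37 = 5497

5497


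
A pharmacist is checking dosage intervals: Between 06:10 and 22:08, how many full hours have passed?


Start: 06:10
End: 22:08
Hour difference: 22 - 6 = 16 hours
Minute difference: 8 - 10 = -2 minutes
Total minutes: 958
Complete hours: 958 / 60 = 15 (remainder 58)

15


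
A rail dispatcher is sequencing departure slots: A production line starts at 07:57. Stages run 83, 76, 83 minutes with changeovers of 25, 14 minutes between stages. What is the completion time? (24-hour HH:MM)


Start: 07:57 = 477 min from midnight
  after task 1 (83 min): 09:20
  after break (25 min): 09:45
  after task 2 (76 min): 11:01
  after break (14 min): 11:15
  after task 3 (83 min): 12:38
Total elapsed: 281 minutes
End time: 12:38

12:38


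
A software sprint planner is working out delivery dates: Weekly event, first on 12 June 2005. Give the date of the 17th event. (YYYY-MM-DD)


First occurrence: 2005-06-12 (occurrence 1)
Each occurrence is 7 days after the previous.
Occurrence 17 is 16 weeks after the first.
16 weeks = 112 days
2005-06-12 + 112 days = 2005-10-02

2005-10-02


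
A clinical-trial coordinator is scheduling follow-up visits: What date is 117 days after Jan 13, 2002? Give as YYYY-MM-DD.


Start: 2002-01-13
Adding 117 days
Days remaining in January: 18
After January: 99 days still to add
February 2002: 28 days, 71 remaining
March 2002: 31 days, 40 remaining
April 2002: 30 days, 10 remaining
May 2002 has 31 days, need 10
Result: 2002-05-10

2002-05-10


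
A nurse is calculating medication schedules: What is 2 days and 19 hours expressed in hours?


Days: 2
Extra hours: 19
Hours per day: 24
Days to hours: 2 x 24 = 48
Total: 48 + 19 = 67

67


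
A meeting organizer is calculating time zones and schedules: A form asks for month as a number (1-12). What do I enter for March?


Calendar month order:
2. February
3. March <--
4. April
March is month number 3

3


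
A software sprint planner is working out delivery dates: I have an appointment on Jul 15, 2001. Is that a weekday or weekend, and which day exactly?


Date: 2001-07-15
January 1, 2001 is a Monday
Day of year: 196
Offset from Jan 1: 195 days
195 mod 7 = 6
Result: Sunday

Sunday


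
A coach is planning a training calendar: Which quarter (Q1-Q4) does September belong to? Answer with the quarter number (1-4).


Month: September (month 9)
Q1: January-March (months 1-3)
Q2: April-June (months 4-6)
Q3: July-September (months 7-9)
Q4: October-December (months 10-12)
Month 9 falls in Q3

3


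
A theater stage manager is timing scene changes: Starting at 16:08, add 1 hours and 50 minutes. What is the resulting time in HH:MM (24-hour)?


Start time: 16:08
Adding: 1 hours 50 minutes
Minutes: 8 + 50 = 58
Hours: 16 + 1 + 0 = 17
Result: 17:58

17:58


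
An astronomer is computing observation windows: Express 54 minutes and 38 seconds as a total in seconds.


Minutes: 54
Seconds: 38
Convert minutes to seconds: 54 x 60 = 3240
Add remaining seconds: 3240 + 38 = 3278

3278


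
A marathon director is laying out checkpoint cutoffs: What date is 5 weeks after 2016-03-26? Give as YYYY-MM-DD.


Start: 2016-03-26
Weeks to add: 5
Convert to days: 5 x 7 = 35 days
Add 35 days to 2016-03-26
Result: 2016-04-30

2016-04-30


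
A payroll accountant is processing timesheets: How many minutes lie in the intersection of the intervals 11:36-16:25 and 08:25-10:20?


Interval A: [696, 985] minutes from midnight
Interval B: [505, 620] minutes from midnight
Overlap start = max(696, 505) = 696
Overlap end = min(985, 620) = 620
End <= start, so the intervals do not overlap: 0 minutes

0


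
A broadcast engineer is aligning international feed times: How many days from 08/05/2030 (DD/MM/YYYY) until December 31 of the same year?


Start: May 08, 2030
End: December 31, 2030
Days left in May: 23
June: 30
July: 31
August: 31
September: 30
... plus remaining months
Sum of remaining months: 214
Total: 23 + 214 = 237

237


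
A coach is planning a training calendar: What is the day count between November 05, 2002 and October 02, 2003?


Start date: 2002-11-05
End date: 2003-10-02
Nov 2002: +26 days
Dec 2002: +31 days
Jan 2003: +31 days
... (9 more months)
Total: 331 days

331


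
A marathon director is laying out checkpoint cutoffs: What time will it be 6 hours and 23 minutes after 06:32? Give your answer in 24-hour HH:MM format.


Start time: 06:32
Adding: 6 hours 23 minutes
Minutes: 32 + 23 = 55
Hours: 6 + 6 + 0 = 12
Result: 12:55

12:55


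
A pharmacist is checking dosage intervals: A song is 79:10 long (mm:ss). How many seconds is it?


Minutes: 79
Extra seconds: 10
Seconds per minute: 60
Minutes to seconds: 79 x 60 = 4740
Total: 4740 + 10 = 4750

4750


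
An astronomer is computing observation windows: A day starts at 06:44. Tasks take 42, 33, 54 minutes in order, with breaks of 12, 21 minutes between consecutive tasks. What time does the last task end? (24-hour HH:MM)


Start: 06:44 = 404 min from midnight
  after task 1 (42 min): 07:26
  after break (12 min): 07:38
  after task 2 (33 min): 08:11
  after break (21 min): 08:32
  after task 3 (54 min): 09:26
Total elapsed: 162 minutes
End time: 09:26

09:26


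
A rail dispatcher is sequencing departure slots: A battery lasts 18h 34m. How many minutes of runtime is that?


Hours: 18
Extra minutes: 34
Minutes per hour: 60
Hours to minutes: 18 x 60 = 1080
Total: 1080 + 34 = 1114

1114


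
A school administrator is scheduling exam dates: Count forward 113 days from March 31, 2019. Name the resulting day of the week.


Start: 2019-03-31 (Sunday)
Step 1 - find target date: add 113 days
  2019-03-31 + 113 days = 2019-07-22
Step 2 - day of week:
  113 mod 7 = 1
  Sunday + 1 days -> Monday
Result: Monday (2019-07-22)

Monday


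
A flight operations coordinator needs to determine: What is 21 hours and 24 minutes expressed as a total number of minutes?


Hours: 21
Minutes: 24
Convert hours to minutes: 21 x 60 = 1260
Add remaining minutes: 1260 + 24 = 1284

1284


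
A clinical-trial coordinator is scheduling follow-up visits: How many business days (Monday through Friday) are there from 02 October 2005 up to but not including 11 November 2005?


Start: 2005-10-02 (Sunday)
End (exclusive): 2005-11-11 (Friday)
Total calendar days: 40
Full weeks: 40 // 7 = 5 -> 25 weekdays
Remaining 5 days starting on Sunday:
  Sun(-), Mon(w), Tue(w), Wed(w), Thu(w) -> 4 weekdays
Total business days: 25 + 4 = 29

29


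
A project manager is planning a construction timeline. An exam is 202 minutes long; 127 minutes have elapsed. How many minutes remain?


Total budget: 202 minutes
Time used: 127 minutes
Remaining: 202 - 127 = 75 minutes
Percent used: 62.9%
Percent remaining: 37.1%

75


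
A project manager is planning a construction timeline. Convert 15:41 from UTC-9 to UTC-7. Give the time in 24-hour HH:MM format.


Local time: 15:41 at UTC-9 (offset -9h)
Target zone: UTC-7 (offset -7h)
Difference: -7 - (-9) = 2 hours
Calculation: 15 + (2) = 17
Result: 17:41

17:41


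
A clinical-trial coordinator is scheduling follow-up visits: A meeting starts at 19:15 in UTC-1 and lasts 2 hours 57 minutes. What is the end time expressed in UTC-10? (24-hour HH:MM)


Start: 19:15 in UTC-1
Step 1 - add duration:
  minutes: 15 + 57 = 72 (carry 1h)
  hours: 19 + 2 + 1 = 22
  end in UTC-1: 22:12
Step 2 - convert UTC-1 -> UTC-10:
  offset difference: -10 - (-1) = -9 hours
  22 + (-9) = 13 -> mod 24 = 13
Result: 13:12 in UTC-10

13:12


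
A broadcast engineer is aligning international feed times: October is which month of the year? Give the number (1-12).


Calendar month order:
9. September
10. October <--
11. November
October is month number 10

10


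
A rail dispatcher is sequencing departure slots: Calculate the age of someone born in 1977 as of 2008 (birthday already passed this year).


Birth year: 1977
Current year: 2008
Age = current year - birth year
Age = 2008 - 1977 = 31

31


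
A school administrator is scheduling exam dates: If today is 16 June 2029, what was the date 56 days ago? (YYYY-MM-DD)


Start: 2029-06-16
Subtracting 56 days
Days already passed in June: 16
After going back through June: 40 more days to subtract
May 2029: 31 days, 9 remaining
April 2029 has 30 days, need 9
Result: 2029-04-21

2029-04-21


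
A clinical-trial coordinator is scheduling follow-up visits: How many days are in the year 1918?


Year: 1918
Check leap year rules:
Divisible by 4? No
1918 is not a leap year
Days: 365

365


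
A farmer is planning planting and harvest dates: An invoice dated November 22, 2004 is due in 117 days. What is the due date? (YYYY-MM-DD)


Start: 2004-11-22
Adding 117 days
Days remaining in November: 8
After November: 109 days still to add
December 2004: 31 days, 78 remaining
January 2005: 31 days, 47 remaining
February 2005: 28 days, 19 remaining
March 2005 has 31 days, need 19
Result: 2005-03-19

2005-03-19


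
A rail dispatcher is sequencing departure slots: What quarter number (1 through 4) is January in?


Month: January (month 1)
Q1: January-March (months 1-3)
Q2: April-June (months 4-6)
Q3: July-September (months 7-9)
Q4: October-December (months 10-12)
Month 1 falls in Q1

1


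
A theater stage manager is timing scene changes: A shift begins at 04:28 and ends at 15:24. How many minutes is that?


Start time: 04:28 = 268 minutes from midnight
End time: 15:24 = 924 minutes from midnight
Difference: 924 - 268 = 656 minutes
That is 10 hours and 56 minutes

656


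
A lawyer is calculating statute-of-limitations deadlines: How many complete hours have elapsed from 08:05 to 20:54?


Start: 08:05
End: 20:54
Hour difference: 20 - 8 = 12 hours
Minute difference: 54 - 5 = 49 minutes
Total minutes: 769
Complete hours: 769 / 60 = 12 (remainder 49)

12


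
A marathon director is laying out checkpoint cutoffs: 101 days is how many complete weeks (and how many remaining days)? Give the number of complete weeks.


Total days: 101
Days per week: 7
Division: 101 / 7 = 14 remainder 3
Complete weeks: 14
Remaining days: 3

14


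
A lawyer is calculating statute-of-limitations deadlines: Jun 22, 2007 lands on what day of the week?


Date: 2007-06-22
January 1, 2007 is a Monday
Day of year: 173
Offset from Jan 1: 172 days
172 mod 7 = 4
Result: Friday

Friday


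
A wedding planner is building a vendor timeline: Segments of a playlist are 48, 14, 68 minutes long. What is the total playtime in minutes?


Durations: 48, 14, 68
Running sum: 48
+ 14 = 62
+ 68 = 130
Total duration: 130 minutes
That is 2 hours and 10 minutes

130


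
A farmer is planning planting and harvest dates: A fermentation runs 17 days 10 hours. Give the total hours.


Days: 17
Extra hours: 10
Hours per day: 24
Days to hours: 17 x 24 = 408
Total: 408 + 10 = 418

418


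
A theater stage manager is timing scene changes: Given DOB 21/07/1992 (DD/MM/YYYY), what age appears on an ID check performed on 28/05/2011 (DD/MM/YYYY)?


Birth: 1992-07-21
Reference: 2011-05-28
Year difference: 2011 - 1992 = 19
Has birthday (07-21) occurred by 05-28? No
Birthday not yet reached this year -> subtract 1
Age in full years: 18

18


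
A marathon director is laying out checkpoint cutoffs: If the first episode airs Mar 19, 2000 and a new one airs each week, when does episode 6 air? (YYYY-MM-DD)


First occurrence: 2000-03-19 (occurrence 1)
Each occurrence is 7 days after the previous.
Occurrence 6 is 5 weeks after the first.
5 weeks = 35 days
2000-03-19 + 35 days = 2000-04-23

2000-04-23


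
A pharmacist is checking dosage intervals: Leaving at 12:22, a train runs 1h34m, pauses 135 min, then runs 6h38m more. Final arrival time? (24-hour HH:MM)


Depart: 12:22
Leg 1: +94 min -> 13:56
Layover: +135 min -> 16:11
Leg 2: +398 min -> 22:49
Total travel: 627 minutes = 10h 27m
Arrival: 22:49

22:49


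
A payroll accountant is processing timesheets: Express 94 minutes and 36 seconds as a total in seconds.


Minutes: 94
Seconds: 36
Convert minutes to seconds: 94 x 60 = 5640
Add remaining seconds: 5640 + 36 = 5676

5676


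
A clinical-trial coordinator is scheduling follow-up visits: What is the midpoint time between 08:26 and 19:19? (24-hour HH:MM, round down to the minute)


Start time: 08:26 = 506 minutes from midnight
End time: 19:19 = 1159 minutes from midnight
Sum: 506 + 1159 = 1665
Midpoint: 1665 / 2 = 832 minutes
Convert: 832 / 60 = 13 hours, 52 minutes
Result: 13:52

13:52


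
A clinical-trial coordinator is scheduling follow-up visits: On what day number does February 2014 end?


Month: February
Year: 2014
2014 is not a leap year
February has 28 days
Total: 28 days

28


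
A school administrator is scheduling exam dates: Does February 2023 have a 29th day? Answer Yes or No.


Year: 2023
Divisible by 4? 2023 / 4 = 505.75 -> No
Not divisible by 4, so NOT a leap year

No


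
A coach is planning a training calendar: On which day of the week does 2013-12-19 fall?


Date: 2013-12-19
January 1, 2013 is a Tuesday
Day of year: 353
Offset from Jan 1: 352 days
352 mod 7 = 2
Result: Thursday

Thursday


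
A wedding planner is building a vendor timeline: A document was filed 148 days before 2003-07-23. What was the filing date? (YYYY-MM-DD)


Start: 2003-07-23
Subtracting 148 days
Days already passed in July: 23
After going back through July: 125 more days to subtract
June 2003: 30 days, 95 remaining
May 2003: 31 days, 64 remaining
April 2003: 30 days, 34 remaining
March 2003: 31 days, 3 remaining
Result: 2003-02-25

2003-02-25


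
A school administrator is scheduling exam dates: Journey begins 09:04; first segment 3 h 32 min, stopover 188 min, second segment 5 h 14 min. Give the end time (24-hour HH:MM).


Depart: 09:04
Leg 1: +212 min -> 12:36
Layover: +188 min -> 15:44
Leg 2: +314 min -> 20:58
Total travel: 714 minutes = 11h 54m
Arrival: 20:58

20:58


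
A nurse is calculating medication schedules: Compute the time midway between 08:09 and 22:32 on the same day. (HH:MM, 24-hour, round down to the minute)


Start time: 08:09 = 489 minutes from midnight
End time: 22:32 = 1352 minutes from midnight
Sum: 489 + 1352 = 1841
Midpoint: 1841 / 2 = 920 minutes
Convert: 920 / 60 = 15 hours, 20 minutes
Result: 15:20

15:20


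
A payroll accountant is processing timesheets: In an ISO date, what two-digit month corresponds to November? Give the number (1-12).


Calendar month order:
10. October
11. November <--
12. December
November is month number 11

11


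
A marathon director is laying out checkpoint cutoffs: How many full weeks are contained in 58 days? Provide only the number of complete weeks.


Total days: 58
Days per week: 7
Division: 58 / 7 = 8 remainder 2
Complete weeks: 8
Remaining days: 2

8


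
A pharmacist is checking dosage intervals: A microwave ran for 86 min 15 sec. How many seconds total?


Minutes: 86
Extra seconds: 15
Seconds per minute: 60
Minutes to seconds: 86 x 60 = 5160
Total: 5160 + 15 = 5175

5175


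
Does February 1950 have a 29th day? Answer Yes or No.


Year: 1950
Divisible by 4? 1950 / 4 = 487.5 -> No
Not divisible by 4, so NOT a leap year

No


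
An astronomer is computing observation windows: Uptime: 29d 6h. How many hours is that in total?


Days: 29
Extra hours: 6
Hours per day: 24
Days to hours: 29 x 24 = 696
Total: 696 + 6 = 702

702


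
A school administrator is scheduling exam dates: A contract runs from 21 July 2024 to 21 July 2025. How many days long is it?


Start date: 2024-07-21
End date: 2025-07-21
Jul 2024: +11 days
Aug 2024: +31 days
Sep 2024: +30 days
... (10 more months)
Total: 365 days

365


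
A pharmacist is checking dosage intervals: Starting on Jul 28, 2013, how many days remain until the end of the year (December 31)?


Start: July 28, 2013
End: December 31, 2013
Days left in July: 3
August: 31
September: 30
October: 31
November: 30
... plus remaining months
Sum of remaining months: 153
Total: 3 + 153 = 156

156


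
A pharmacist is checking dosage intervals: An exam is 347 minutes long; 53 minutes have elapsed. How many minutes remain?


Total budget: 347 minutes
Time used: 53 minutes
Remaining: 347 - 53 = 294 minutes
Percent used: 15.3%
Percent remaining: 84.7%

294


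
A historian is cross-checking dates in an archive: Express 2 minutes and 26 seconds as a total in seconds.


Minutes: 2
Seconds: 26
Convert minutes to seconds: 2 x 60 = 120
Add remaining seconds: 120 + 26 = 146

146


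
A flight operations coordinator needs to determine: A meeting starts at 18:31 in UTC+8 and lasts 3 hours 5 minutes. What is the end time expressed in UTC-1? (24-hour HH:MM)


Start: 18:31 in UTC+8
Step 1 - add duration:
  minutes: 31 + 5 = 36
  hours: 18 + 3 + 0 = 21
  end in UTC+8: 21:36
Step 2 - convert UTC+8 -> UTC-1:
  offset difference: -1 - (8) = -9 hours
  21 + (-9) = 12 -> mod 24 = 12
Result: 12:36 in UTC-1

12:36


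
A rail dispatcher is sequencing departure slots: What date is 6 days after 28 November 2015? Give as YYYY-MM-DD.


Start: 2015-11-28
Adding 6 days
Days remaining in November: 2
After November: 4 days still to add
December 2015 has 31 days, need 4
Result: 2015-12-04

2015-12-04


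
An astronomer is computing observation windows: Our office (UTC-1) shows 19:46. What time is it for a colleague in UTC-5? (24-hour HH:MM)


Local time: 19:46 at UTC-1 (offset -1h)
Target zone: UTC-5 (offset -5h)
Difference: -5 - (-1) = -4 hours
Calculation: 19 + (-4) = 15
Result: 15:46

15:46


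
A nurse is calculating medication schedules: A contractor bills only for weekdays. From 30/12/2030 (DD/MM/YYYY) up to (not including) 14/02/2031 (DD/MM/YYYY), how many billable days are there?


Start: 2030-12-30 (Monday)
End (exclusive): 2031-02-14 (Friday)
Total calendar days: 46
Full weeks: 46 // 7 = 6 -> 30 weekdays
Remaining 4 days starting on Monday:
  Mon(w), Tue(w), Wed(w), Thu(w) -> 4 weekdays
Total business days: 30 + 4 = 34

34


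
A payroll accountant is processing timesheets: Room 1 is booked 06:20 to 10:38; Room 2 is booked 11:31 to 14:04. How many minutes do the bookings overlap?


Interval A: [380, 638] minutes from midnight
Interval B: [691, 844] minutes from midnight
Overlap start = max(380, 691) = 691
Overlap end = min(638, 844) = 638
End <= start, so the intervals do not overlap: 0 minutes

0


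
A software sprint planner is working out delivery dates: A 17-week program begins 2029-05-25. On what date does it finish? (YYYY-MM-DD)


Start: 2029-05-25
Weeks to add: 17
Convert to days: 17 x 7 = 119 days
Add 119 days to 2029-05-25
Result: 2029-09-21

2029-09-21


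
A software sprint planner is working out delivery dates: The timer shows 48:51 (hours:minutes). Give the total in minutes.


Hours: 48
Minutes: 51
Convert hours to minutes: 48 x 60 = 2880
Add remaining minutes: 2880 + 51 = 2931

2931


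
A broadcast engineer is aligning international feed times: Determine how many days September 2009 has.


Month: September
Year: 2009
September is a 30-day month
Total: 30 days

30


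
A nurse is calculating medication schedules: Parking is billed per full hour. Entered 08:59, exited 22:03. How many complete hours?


Start: 08:59
End: 22:03
Hour difference: 22 - 8 = 14 hours
Minute difference: 3 - 59 = -56 minutes
Total minutes: 784
Complete hours: 784 / 60 = 13 (remainder 4)

13


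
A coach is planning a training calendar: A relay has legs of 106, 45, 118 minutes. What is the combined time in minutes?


Durations: 106, 45, 118
Running sum: 106
+ 45 = 151
+ 118 = 269
Total duration: 269 minutes
That is 4 hours and 29 minutes

269


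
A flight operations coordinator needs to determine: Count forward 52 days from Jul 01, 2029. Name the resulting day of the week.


Start: 2029-07-01 (Sunday)
Step 1 - find target date: add 52 days
  2029-07-01 + 52 days = 2029-08-22
Step 2 - day of week:
  52 mod 7 = 3
  Sunday + 3 days -> Wednesday
Result: Wednesday (2029-08-22)

Wednesday


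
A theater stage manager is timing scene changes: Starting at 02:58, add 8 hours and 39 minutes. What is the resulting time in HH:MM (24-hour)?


Start time: 02:58
Adding: 8 hours 39 minutes
Minutes: 58 + 39 = 97
Minute overflow: 97 >= 60, so carry 1 hour, minutes = 37
Hours: 2 + 8 + 1 = 11
Result: 11:37

11:37


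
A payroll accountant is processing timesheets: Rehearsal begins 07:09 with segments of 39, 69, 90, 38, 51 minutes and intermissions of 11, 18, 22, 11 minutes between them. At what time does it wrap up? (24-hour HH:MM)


Start: 07:09 = 429 min from midnight
  after task 1 (39 min): 07:48
  after break (11 min): 07:59
  after task 2 (69 min): 09:08
  after break (18 min): 09:26
  after task 3 (90 min): 10:56
  after break (22 min): 11:18
  after task 4 (38 min): 11:56
  after break (11 min): 12:07
  after task 5 (51 min): 12:58
Total elapsed: 349 minutes
End time: 12:58

12:58


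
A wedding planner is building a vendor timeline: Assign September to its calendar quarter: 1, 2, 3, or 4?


Month: September (month 9)
Q1: January-March (months 1-3)
Q2: April-June (months 4-6)
Q3: July-September (months 7-9)
Q4: October-December (months 10-12)
Month 9 falls in Q3

3


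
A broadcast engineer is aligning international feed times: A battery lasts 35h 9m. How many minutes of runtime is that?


Hours: 35
Extra minutes: 9
Minutes per hour: 60
Hours to minutes: 35 x 60 = 2100
Total: 2100 + 9 = 2109

2109


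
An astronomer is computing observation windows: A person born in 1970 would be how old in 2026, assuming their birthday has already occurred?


Birth year: 1970
Current year: 2026
Age = current year - birth year
Age = 2026 - 1970 = 56

56


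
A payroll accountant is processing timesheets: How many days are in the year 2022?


Year: 2022
Check leap year rules:
Divisible by 4? No
2022 is not a leap year
Days: 365

365


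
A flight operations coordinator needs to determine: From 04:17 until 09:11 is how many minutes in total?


Start time: 04:17 = 257 minutes from midnight
End time: 09:11 = 551 minutes from midnight
Difference: 551 - 257 = 294 minutes
That is 4 hours and 54 minutes

294


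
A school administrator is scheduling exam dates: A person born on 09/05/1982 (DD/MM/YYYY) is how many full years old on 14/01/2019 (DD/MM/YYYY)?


Birth: 1982-05-09
Reference: 2019-01-14
Year difference: 2019 - 1982 = 37
Has birthday (05-09) occurred by 01-14? No
Birthday not yet reached this year -> subtract 1
Age in full years: 36

36


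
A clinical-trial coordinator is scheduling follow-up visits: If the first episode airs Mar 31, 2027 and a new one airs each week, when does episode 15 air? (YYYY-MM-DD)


First occurrence: 2027-03-31 (occurrence 1)
Each occurrence is 7 days after the previous.
Occurrence 15 is 14 weeks after the first.
14 weeks = 98 days
2027-03-31 + 98 days = 2027-07-07

2027-07-07


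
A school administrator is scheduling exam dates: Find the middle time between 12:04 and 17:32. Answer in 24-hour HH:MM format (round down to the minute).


Start time: 12:04 = 724 minutes from midnight
End time: 17:32 = 1052 minutes from midnight
Sum: 724 + 1052 = 1776
Midpoint: 1776 / 2 = 888 minutes
Convert: 888 / 60 = 14 hours, 48 minutes
Result: 14:48

14:48


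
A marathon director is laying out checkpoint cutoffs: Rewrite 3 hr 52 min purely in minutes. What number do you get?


Hours: 3
Extra minutes: 52
Minutes per hour: 60
Hours to minutes: 3 x 60 = 180
Total: 180 + 52 = 232

232


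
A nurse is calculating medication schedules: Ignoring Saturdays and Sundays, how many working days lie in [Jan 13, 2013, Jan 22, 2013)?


Start: 2013-01-13 (Sunday)
End (exclusive): 2013-01-22 (Tuesday)
Total calendar days: 9
Full weeks: 9 // 7 = 1 -> 5 weekdays
Remaining 2 days starting on Sunday:
  Sun(-), Mon(w) -> 1 weekdays
Total business days: 5 + 1 = 6

6


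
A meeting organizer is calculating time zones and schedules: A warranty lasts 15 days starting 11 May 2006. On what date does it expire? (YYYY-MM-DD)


Start: 2006-05-11
Adding 15 days
Days remaining in May: 20
Result: 2006-05-26

2006-05-26


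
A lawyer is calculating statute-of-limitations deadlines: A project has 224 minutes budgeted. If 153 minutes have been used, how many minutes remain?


Total budget: 224 minutes
Time used: 153 minutes
Remaining: 224 - 153 = 71 minutes
Percent used: 68.3%
Percent remaining: 31.7%

71


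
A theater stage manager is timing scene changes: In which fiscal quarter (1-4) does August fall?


Month: August (month 8)
Q1: January-March (months 1-3)
Q2: April-June (months 4-6)
Q3: July-September (months 7-9)
Q4: October-December (months 10-12)
Month 8 falls in Q3

3


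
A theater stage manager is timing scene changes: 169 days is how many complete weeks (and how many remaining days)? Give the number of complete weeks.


Total days: 169
Days per week: 7
Division: 169 / 7 = 24 remainder 1
Complete weeks: 24
Remaining days: 1

24


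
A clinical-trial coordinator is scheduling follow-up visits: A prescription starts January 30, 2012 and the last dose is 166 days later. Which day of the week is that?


Start: 2012-01-30 (Monday)
Step 1 - find target date: add 166 days
  2012-01-30 + 166 days = 2012-07-14
Step 2 - day of week:
  166 mod 7 = 5
  Monday + 5 days -> Saturday
Result: Saturday (2012-07-14)

Saturday


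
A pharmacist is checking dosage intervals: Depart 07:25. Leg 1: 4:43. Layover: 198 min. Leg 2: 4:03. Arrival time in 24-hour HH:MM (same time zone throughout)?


Depart: 07:25
Leg 1: +283 min -> 12:08
Layover: +198 min -> 15:26
Leg 2: +243 min -> 19:29
Total travel: 724 minutes = 12h 4m
Arrival: 19:29

19:29


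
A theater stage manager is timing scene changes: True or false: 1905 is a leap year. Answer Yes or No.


Year: 1905
Divisible by 4? 1905 / 4 = 476.25 -> No
Not divisible by 4, so NOT a leap year

No


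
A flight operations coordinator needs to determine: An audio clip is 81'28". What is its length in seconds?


Minutes: 81
Seconds: 28
Convert minutes to seconds: 81 x 60 = 4860
Add remaining seconds: 4860 + 28 = 4888

4888


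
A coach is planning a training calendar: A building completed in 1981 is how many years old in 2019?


Birth year: 1981
Current year: 2019
Age = current year - birth year
Age = 2019 - 1981 = 38

38


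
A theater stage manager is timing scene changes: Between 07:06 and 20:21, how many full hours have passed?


Start: 07:06
End: 20:21
Hour difference: 20 - 7 = 13 hours
Minute difference: 21 - 6 = 15 minutes
Total minutes: 795
Complete hours: 795 / 60 = 13 (remainder 15)

13
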